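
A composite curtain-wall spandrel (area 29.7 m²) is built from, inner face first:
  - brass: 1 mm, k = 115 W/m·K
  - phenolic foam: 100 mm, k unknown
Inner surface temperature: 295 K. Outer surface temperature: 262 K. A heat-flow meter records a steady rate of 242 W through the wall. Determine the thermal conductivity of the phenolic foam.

Model the wall as resistances in series:
R_brass = L/(kA) = 0.001/(115×29.7) = 2.928×10^-7 K/W
Sum of known resistances R_other = 2.928×10^-7 K/W
Total R = ΔT/Q = 33/242 = 0.1364 K/W
R_phenolic foam = R_total − R_other = 0.1364 K/W
k = L/(R·A) = 0.1/(0.1364×29.7)

k ≈ 0.0247 W/(m·K)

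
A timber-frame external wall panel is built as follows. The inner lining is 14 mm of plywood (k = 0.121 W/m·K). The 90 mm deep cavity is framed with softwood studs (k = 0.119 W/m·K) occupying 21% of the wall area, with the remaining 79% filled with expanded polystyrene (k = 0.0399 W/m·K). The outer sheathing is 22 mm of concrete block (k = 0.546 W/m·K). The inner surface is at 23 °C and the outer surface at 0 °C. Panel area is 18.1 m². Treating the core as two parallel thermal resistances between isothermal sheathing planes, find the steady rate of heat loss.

Sheathing layers in series; stud and cavity paths in parallel between them.
R_inner = 0.014/(0.121×18.1) = 0.006392 K/W
R_stud  = 0.09/(0.119×0.21×18.1) = 0.199 K/W
R_cav   = 0.09/(0.0399×0.79×18.1) = 0.1577 K/W
1/R_core = 1/R_stud + 1/R_cav → R_core = 0.08799 K/W
R_outer = 0.022/(0.546×18.1) = 0.002226 K/W
R_total = 0.09661 K/W
Q = ΔT/R_total = 23/0.09661

Q ≈ 238 W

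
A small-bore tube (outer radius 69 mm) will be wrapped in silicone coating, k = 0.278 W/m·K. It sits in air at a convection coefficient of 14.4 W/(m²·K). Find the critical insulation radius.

For a cylinder r_cr = k/h = 0.278/14.4
r_cr = 19.3 mm; since the bare radius (69 mm) is above r_cr, any added insulation will reduce heat loss.

r_cr ≈ 19.3 mm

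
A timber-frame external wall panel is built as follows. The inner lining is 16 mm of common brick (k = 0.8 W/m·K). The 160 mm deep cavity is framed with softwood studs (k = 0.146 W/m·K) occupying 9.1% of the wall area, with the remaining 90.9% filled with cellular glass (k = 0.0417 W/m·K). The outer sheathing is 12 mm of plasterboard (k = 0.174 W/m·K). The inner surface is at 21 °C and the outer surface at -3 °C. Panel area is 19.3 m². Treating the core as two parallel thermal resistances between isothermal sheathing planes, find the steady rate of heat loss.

Q ≈ 144 W

Sheathing layers in series; stud and cavity paths in parallel between them.
R_inner = 0.016/(0.8×19.3) = 0.001036 K/W
R_stud  = 0.16/(0.146×0.091×19.3) = 0.624 K/W
R_cav   = 0.16/(0.0417×0.909×19.3) = 0.2187 K/W
1/R_core = 1/R_stud + 1/R_cav → R_core = 0.1619 K/W
R_outer = 0.012/(0.174×19.3) = 0.003573 K/W
R_total = 0.1666 K/W
Q = ΔT/R_total = 24/0.1666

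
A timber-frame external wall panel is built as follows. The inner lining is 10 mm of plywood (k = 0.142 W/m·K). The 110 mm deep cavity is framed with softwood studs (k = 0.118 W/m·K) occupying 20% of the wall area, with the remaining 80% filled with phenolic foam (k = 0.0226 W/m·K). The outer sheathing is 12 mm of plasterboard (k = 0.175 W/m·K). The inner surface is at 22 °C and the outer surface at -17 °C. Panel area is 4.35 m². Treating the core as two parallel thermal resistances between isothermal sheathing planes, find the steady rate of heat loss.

Sheathing layers in series; stud and cavity paths in parallel between them.
R_inner = 0.01/(0.142×4.35) = 0.01619 K/W
R_stud  = 0.11/(0.118×0.2×4.35) = 1.071 K/W
R_cav   = 0.11/(0.0226×0.8×4.35) = 1.399 K/W
1/R_core = 1/R_stud + 1/R_cav → R_core = 0.6067 K/W
R_outer = 0.012/(0.175×4.35) = 0.01576 K/W
R_total = 0.6387 K/W
Q = ΔT/R_total = 39/0.6387

Q ≈ 61.1 W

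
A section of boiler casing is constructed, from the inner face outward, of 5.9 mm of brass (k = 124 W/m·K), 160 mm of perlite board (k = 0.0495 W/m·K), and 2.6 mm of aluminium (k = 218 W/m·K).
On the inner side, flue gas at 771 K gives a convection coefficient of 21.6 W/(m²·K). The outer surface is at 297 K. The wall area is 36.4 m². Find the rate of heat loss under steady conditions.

Q ≈ 5260 W

Series thermal resistances:
R_inner film = 1/(h_i·A) = 1/(21.6×36.4) = 0.001272 K/W
R_brass = L/(kA) = 0.0059/(124×36.4) = 1.307×10^-6 K/W
R_perlite board = L/(kA) = 0.16/(0.0495×36.4) = 0.0888 K/W
R_aluminium = L/(kA) = 0.0026/(218×36.4) = 3.277×10^-7 K/W
R_total = 0.09007 K/W
Q = ΔT / R_total = 474 / 0.09007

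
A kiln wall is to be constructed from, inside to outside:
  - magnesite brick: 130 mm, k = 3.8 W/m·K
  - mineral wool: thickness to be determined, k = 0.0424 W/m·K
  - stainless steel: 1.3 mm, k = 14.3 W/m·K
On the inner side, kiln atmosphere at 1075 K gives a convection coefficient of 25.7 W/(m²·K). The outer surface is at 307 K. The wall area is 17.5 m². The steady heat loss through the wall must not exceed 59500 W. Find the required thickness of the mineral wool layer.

L ≈ 6.47 mm

Treating each layer as a thermal resistance in series:
R_inner film = 1/(h_i·A) = 1/(25.7×17.5) = 0.002223 K/W
R_magnesite brick = L/(kA) = 0.13/(3.8×17.5) = 0.001955 K/W
R_stainless steel = L/(kA) = 0.0013/(14.3×17.5) = 5.195×10^-6 K/W
Sum of the known resistances R_other = 0.004184 K/W
Required total resistance R_tot = ΔT/Q_allow = 768/59500 = 0.01291 K/W
R_mineral wool = R_tot − R_other = 0.008724 K/W
L = R·k·A = 0.008724×0.0424×17.5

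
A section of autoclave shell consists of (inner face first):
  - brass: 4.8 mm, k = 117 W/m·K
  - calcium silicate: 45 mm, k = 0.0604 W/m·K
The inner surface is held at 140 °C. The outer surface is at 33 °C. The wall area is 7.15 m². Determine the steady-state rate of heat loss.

Model the wall as resistances in series:
R_brass = L/(kA) = 0.0048/(117×7.15) = 5.738×10^-6 K/W
R_calcium silicate = L/(kA) = 0.045/(0.0604×7.15) = 0.1042 K/W
R_total = 0.1042 K/W
Q = ΔT / R_total = 107 / 0.1042

Q ≈ 1030 W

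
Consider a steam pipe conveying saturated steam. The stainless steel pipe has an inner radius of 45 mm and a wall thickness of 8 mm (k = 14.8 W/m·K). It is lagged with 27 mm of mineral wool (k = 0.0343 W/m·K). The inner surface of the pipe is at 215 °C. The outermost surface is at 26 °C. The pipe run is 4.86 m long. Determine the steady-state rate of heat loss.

Cylindrical conduction, so R = ln(r₂/r₁)/(2πkL) per layer, in series:
R_stainless steel pipe wall = ln(53/45)/(2π×14.8×4.86) = 3.621×10^-4 K/W
R_mineral wool = ln(80/53)/(2π×0.0343×4.86) = 0.3931 K/W
R_total = 0.3935 K/W
Q = ΔT/R_total = 189/0.3935

Q ≈ 480 W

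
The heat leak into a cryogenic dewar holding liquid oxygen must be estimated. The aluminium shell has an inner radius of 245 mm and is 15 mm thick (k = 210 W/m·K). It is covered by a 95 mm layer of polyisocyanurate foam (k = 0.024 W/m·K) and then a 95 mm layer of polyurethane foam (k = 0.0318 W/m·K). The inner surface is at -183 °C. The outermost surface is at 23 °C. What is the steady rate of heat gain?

Each spherical layer contributes R = (1/r_i − 1/r_o)/(4πk):
R_aluminium shell = (1/0.245 − 1/0.26)/(4π×210) = 8.923×10^-5 K/W
R_polyisocyanurate foam = (1/0.26 − 1/0.355)/(4π×0.024) = 3.413 K/W
R_polyurethane foam = (1/0.355 − 1/0.45)/(4π×0.0318) = 1.488 K/W
R_total = 4.901 K/W
Q = ΔT/R_total = 206/4.901

Q ≈ 42 W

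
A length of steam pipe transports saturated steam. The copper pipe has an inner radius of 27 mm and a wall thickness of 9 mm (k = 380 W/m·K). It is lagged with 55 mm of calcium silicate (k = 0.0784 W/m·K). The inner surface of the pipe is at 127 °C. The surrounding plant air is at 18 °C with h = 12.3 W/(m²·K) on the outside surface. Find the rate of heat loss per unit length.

Radial resistances (cylindrical: R_cond = ln(r_o/r_i)/(2πkL), R_conv = 1/(h·2πrL)):
R_copper pipe wall = ln(36/27)/(2π×380×1) = 1.205×10^-4 K/W
R_calcium silicate = ln(91/36)/(2π×0.0784×1) = 1.883 K/W
R_outer film = 1/(h_o·2πr_oL) = 1/(12.3×2π×0.091×1) = 0.1422 K/W
R_total = 2.025 K/W
Q = ΔT/R_total = 109/2.025

q′ ≈ 53.8 W/m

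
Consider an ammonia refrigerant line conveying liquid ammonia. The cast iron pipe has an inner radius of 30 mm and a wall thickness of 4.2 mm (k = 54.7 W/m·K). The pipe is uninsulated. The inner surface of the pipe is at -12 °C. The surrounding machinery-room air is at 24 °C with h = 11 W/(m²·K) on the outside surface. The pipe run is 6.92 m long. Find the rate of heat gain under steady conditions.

Q ≈ 588 W

For a radial system each layer contributes R = ln(r_out/r_in)/(2πkL); films add R = 1/(hA).
R_cast iron pipe wall = ln(34.2/30)/(2π×54.7×6.92) = 5.509×10^-5 K/W
R_outer film = 1/(h_o·2πr_oL) = 1/(11×2π×0.0342×6.92) = 0.06114 K/W
R_total = 0.06119 K/W
Q = ΔT/R_total = 36/0.06119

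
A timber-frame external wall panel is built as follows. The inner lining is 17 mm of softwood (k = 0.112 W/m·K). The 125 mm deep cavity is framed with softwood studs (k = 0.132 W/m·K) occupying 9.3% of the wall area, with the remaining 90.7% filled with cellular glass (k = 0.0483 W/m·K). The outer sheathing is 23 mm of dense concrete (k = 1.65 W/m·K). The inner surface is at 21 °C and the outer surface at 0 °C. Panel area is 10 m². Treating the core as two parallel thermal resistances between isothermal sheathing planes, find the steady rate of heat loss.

Sheathing layers in series; stud and cavity paths in parallel between them.
R_inner = 0.017/(0.112×10) = 0.01518 K/W
R_stud  = 0.125/(0.132×0.093×10) = 1.018 K/W
R_cav   = 0.125/(0.0483×0.907×10) = 0.2853 K/W
1/R_core = 1/R_stud + 1/R_cav → R_core = 0.2229 K/W
R_outer = 0.023/(1.65×10) = 0.001394 K/W
R_total = 0.2395 K/W
Q = ΔT/R_total = 21/0.2395

Q ≈ 87.7 W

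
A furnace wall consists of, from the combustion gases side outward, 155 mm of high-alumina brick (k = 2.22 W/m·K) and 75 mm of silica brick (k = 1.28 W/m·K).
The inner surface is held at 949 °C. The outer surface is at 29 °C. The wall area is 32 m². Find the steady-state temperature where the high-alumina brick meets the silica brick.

Series thermal resistances:
R_high-alumina brick = L/(kA) = 0.155/(2.22×32) = 0.002182 K/W
R_silica brick = L/(kA) = 0.075/(1.28×32) = 0.001831 K/W
R_total = 0.004013 K/W;  Q = ΔT/R_total = 920/0.004013 = 229300 W
T_interface = T_inner − Q·ΣR(inner→interface) = 949 − 229000×0.002182

T ≈ 449 °C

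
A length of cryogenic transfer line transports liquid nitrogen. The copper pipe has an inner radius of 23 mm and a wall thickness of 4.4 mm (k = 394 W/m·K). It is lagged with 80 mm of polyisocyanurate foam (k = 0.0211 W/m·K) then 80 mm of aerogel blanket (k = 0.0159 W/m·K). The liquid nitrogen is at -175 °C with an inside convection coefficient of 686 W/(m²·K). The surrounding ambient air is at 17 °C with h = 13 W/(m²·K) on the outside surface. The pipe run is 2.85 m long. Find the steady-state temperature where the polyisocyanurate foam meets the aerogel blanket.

For a radial system each layer contributes R = ln(r_out/r_in)/(2πkL); films add R = 1/(hA).
R_inner film = 1/(h_i·2πr₁L) = 1/(686×2π×0.023×2.85) = 0.003539 K/W
R_copper pipe wall = ln(27.4/23)/(2π×394×2.85) = 2.481×10^-5 K/W
R_polyisocyanurate foam = ln(107.4/27.4)/(2π×0.0211×2.85) = 3.615 K/W
R_aerogel blanket = ln(187.4/107.4)/(2π×0.0159×2.85) = 1.955 K/W
R_outer film = 1/(h_o·2πr_oL) = 1/(13×2π×0.1874×2.85) = 0.02292 K/W
R_total = 5.597 K/W
Q = ΔT/R_total = 192/5.597
Q = 34.3 W
T_interface = T_inner + Q·ΣR(inner→interface) = -175 + 34.3×3.619

T ≈ -50.9 °C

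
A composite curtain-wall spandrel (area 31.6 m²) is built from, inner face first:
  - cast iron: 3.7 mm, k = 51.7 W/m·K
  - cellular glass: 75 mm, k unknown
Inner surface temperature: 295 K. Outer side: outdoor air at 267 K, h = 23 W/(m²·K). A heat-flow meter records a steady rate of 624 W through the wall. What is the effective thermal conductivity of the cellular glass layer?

k ≈ 0.0546 W/(m·K)

Series thermal resistances:
R_cast iron = L/(kA) = 0.0037/(51.7×31.6) = 2.265×10^-6 K/W
R_outer film = 1/(h_o·A) = 1/(23×31.6) = 0.001376 K/W
Sum of known resistances R_other = 0.001378 K/W
Total R = ΔT/Q = 28/624 = 0.04487 K/W
R_cellular glass = R_total − R_other = 0.04349 K/W
k = L/(R·A) = 0.075/(0.04349×31.6)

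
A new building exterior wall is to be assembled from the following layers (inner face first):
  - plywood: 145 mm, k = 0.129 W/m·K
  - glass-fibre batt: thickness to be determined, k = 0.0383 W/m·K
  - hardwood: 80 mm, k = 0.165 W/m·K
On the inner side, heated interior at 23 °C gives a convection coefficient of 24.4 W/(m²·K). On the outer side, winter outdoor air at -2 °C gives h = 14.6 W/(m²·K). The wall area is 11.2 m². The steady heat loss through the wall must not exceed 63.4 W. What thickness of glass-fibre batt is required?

Treating each layer as a thermal resistance in series:
R_inner film = 1/(h_i·A) = 1/(24.4×11.2) = 0.003659 K/W
R_plywood = L/(kA) = 0.145/(0.129×11.2) = 0.1004 K/W
R_hardwood = L/(kA) = 0.08/(0.165×11.2) = 0.04329 K/W
R_outer film = 1/(h_o·A) = 1/(14.6×11.2) = 0.006115 K/W
Sum of the known resistances R_other = 0.1534 K/W
Required total resistance R_tot = ΔT/Q_allow = 25/63.4 = 0.3943 K/W
R_glass-fibre batt = R_tot − R_other = 0.2409 K/W
L = R·k·A = 0.2409×0.0383×11.2

L ≈ 103 mm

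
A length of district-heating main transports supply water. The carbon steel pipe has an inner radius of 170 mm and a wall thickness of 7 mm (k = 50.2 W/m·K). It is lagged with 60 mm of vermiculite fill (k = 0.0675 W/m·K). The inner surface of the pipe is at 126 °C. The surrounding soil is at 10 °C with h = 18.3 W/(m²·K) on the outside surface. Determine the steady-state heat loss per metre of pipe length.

q′ ≈ 160 W/m

Per-layer cylindrical resistances, series-summed:
R_carbon steel pipe wall = ln(177/170)/(2π×50.2×1) = 1.279×10^-4 K/W
R_vermiculite fill = ln(237/177)/(2π×0.0675×1) = 0.6883 K/W
R_outer film = 1/(h_o·2πr_oL) = 1/(18.3×2π×0.237×1) = 0.0367 K/W
R_total = 0.7251 K/W
Q = ΔT/R_total = 116/0.7251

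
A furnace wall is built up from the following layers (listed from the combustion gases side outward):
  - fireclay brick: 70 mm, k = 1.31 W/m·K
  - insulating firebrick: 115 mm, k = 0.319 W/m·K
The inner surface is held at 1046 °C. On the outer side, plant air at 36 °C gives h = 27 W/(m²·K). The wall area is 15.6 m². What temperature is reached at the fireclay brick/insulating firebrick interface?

Series thermal resistances:
R_fireclay brick = L/(kA) = 0.07/(1.31×15.6) = 0.003425 K/W
R_insulating firebrick = L/(kA) = 0.115/(0.319×15.6) = 0.02311 K/W
R_outer film = 1/(h_o·A) = 1/(27×15.6) = 0.002374 K/W
R_total = 0.02891 K/W;  Q = ΔT/R_total = 1010/0.02891 = 34940 W
T_interface = T_inner − Q·ΣR(inner→interface) = 1046 − 34900×0.003425

T ≈ 926 °C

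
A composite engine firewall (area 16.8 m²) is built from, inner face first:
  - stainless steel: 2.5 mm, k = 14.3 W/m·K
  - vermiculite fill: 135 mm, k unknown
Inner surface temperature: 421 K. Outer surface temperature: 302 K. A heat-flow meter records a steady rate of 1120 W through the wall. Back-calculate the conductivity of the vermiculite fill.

k ≈ 0.0756 W/(m·K)

Treating each layer as a thermal resistance in series:
R_stainless steel = L/(kA) = 0.0025/(14.3×16.8) = 1.041×10^-5 K/W
Sum of known resistances R_other = 1.041×10^-5 K/W
Total R = ΔT/Q = 119/1120 = 0.1062 K/W
R_vermiculite fill = R_total − R_other = 0.1062 K/W
k = L/(R·A) = 0.135/(0.1062×16.8)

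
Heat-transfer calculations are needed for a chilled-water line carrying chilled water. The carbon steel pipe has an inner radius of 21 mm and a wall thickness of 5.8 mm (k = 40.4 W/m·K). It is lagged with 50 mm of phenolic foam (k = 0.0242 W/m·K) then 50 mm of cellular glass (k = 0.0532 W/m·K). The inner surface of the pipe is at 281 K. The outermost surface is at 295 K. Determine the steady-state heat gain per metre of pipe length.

Cylindrical conduction, so R = ln(r₂/r₁)/(2πkL) per layer, in series:
R_carbon steel pipe wall = ln(26.8/21)/(2π×40.4×1) = 9.608×10^-4 K/W
R_phenolic foam = ln(76.8/26.8)/(2π×0.0242×1) = 6.924 K/W
R_cellular glass = ln(126.8/76.8)/(2π×0.0532×1) = 1.5 K/W
R_total = 8.425 K/W
Q = ΔT/R_total = 14/8.425

q′ ≈ 1.66 W/m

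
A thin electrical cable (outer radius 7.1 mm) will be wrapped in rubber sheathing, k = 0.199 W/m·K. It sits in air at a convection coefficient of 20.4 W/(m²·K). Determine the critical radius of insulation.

r_cr ≈ 9.75 mm

For a cylinder r_cr = k/h = 0.199/20.4
r_cr = 9.75 mm; since the bare radius (7.1 mm) is below r_cr, adding a thin layer of insulation will *increase* heat loss.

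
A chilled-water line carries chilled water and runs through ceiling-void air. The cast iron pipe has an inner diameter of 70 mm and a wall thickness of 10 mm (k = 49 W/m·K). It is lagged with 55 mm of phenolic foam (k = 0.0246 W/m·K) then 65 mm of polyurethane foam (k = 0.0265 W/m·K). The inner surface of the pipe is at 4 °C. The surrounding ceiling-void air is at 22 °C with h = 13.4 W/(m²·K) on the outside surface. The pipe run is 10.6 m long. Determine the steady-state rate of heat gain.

Q ≈ 23.1 W

Treating each annulus and film as a series resistance:
R_cast iron pipe wall = ln(45/35)/(2π×49×10.6) = 7.701×10^-5 K/W
R_phenolic foam = ln(100/45)/(2π×0.0246×10.6) = 0.4874 K/W
R_polyurethane foam = ln(165/100)/(2π×0.0265×10.6) = 0.2837 K/W
R_outer film = 1/(h_o·2πr_oL) = 1/(13.4×2π×0.165×10.6) = 0.006791 K/W
R_total = 0.778 K/W
Q = ΔT/R_total = 18/0.778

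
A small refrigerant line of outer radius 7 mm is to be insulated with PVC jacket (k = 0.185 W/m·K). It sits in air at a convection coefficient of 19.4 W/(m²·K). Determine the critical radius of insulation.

For a cylinder r_cr = k/h = 0.185/19.4
r_cr = 9.54 mm; since the bare radius (7 mm) is below r_cr, adding a thin layer of insulation will *increase* heat loss.

r_cr ≈ 9.54 mm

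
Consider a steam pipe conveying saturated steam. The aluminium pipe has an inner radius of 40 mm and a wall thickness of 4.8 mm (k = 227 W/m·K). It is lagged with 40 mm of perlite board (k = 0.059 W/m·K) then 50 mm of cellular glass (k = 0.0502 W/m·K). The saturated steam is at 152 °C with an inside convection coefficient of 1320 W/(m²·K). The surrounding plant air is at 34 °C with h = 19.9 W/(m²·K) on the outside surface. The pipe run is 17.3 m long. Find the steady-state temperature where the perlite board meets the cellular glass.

T ≈ 89.5 °C

Radial resistances (cylindrical: R_cond = ln(r_o/r_i)/(2πkL), R_conv = 1/(h·2πrL)):
R_inner film = 1/(h_i·2πr₁L) = 1/(1320×2π×0.04×17.3) = 1.742×10^-4 K/W
R_aluminium pipe wall = ln(44.8/40)/(2π×227×17.3) = 4.593×10^-6 K/W
R_perlite board = ln(84.8/44.8)/(2π×0.059×17.3) = 0.0995 K/W
R_cellular glass = ln(134.8/84.8)/(2π×0.0502×17.3) = 0.08494 K/W
R_outer film = 1/(h_o·2πr_oL) = 1/(19.9×2π×0.1348×17.3) = 0.00343 K/W
R_total = 0.188 K/W
Q = ΔT/R_total = 118/0.188
Q = 628 W
T_interface = T_inner − Q·ΣR(inner→interface) = 152 − 628×0.09967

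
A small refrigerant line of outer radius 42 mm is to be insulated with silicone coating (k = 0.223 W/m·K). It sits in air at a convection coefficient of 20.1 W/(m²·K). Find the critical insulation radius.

For a cylinder r_cr = k/h = 0.223/20.1
r_cr = 11.1 mm; since the bare radius (42 mm) is above r_cr, any added insulation will reduce heat loss.

r_cr ≈ 11.1 mm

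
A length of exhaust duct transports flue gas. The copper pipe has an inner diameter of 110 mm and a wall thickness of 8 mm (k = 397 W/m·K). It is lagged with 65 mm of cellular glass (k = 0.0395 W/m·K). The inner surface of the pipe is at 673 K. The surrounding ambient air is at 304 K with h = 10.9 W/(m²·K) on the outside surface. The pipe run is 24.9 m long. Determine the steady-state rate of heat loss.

Per-layer cylindrical resistances, series-summed:
R_copper pipe wall = ln(63/55)/(2π×397×24.9) = 2.186×10^-6 K/W
R_cellular glass = ln(128/63)/(2π×0.0395×24.9) = 0.1147 K/W
R_outer film = 1/(h_o·2πr_oL) = 1/(10.9×2π×0.128×24.9) = 0.004581 K/W
R_total = 0.1193 K/W
Q = ΔT/R_total = 369/0.1193

Q ≈ 3090 W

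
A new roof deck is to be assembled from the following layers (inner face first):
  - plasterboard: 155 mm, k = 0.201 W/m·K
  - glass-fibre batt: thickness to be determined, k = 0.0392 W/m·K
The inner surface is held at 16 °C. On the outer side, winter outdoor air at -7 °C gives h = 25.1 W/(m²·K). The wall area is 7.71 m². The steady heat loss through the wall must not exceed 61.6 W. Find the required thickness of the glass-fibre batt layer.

L ≈ 81.1 mm

Series thermal resistances:
R_plasterboard = L/(kA) = 0.155/(0.201×7.71) = 0.1 K/W
R_outer film = 1/(h_o·A) = 1/(25.1×7.71) = 0.005167 K/W
Sum of the known resistances R_other = 0.1052 K/W
Required total resistance R_tot = ΔT/Q_allow = 23/61.6 = 0.3734 K/W
R_glass-fibre batt = R_tot − R_other = 0.2682 K/W
L = R·k·A = 0.2682×0.0392×7.71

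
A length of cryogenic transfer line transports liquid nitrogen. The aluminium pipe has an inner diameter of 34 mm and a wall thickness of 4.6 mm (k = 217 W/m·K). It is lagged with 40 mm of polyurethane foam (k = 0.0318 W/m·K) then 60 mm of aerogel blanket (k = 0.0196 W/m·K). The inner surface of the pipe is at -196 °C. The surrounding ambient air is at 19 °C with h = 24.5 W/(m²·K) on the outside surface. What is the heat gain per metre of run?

Treating each annulus and film as a series resistance:
R_aluminium pipe wall = ln(21.6/17)/(2π×217×1) = 1.756×10^-4 K/W
R_polyurethane foam = ln(61.6/21.6)/(2π×0.0318×1) = 5.245 K/W
R_aerogel blanket = ln(121.6/61.6)/(2π×0.0196×1) = 5.522 K/W
R_outer film = 1/(h_o·2πr_oL) = 1/(24.5×2π×0.1216×1) = 0.05342 K/W
R_total = 10.82 K/W
Q = ΔT/R_total = 215/10.82

q′ ≈ 19.9 W/m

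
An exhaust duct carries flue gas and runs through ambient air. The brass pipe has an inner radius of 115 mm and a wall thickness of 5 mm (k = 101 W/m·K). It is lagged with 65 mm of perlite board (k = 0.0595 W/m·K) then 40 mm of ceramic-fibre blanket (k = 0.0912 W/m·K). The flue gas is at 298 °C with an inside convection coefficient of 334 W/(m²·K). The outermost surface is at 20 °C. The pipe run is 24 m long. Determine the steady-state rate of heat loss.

Q ≈ 4440 W

For a radial system each layer contributes R = ln(r_out/r_in)/(2πkL); films add R = 1/(hA).
R_inner film = 1/(h_i·2πr₁L) = 1/(334×2π×0.115×24) = 1.726×10^-4 K/W
R_brass pipe wall = ln(120/115)/(2π×101×24) = 2.794×10^-6 K/W
R_perlite board = ln(185/120)/(2π×0.0595×24) = 0.04824 K/W
R_ceramic-fibre blanket = ln(225/185)/(2π×0.0912×24) = 0.01423 K/W
R_total = 0.06265 K/W
Q = ΔT/R_total = 278/0.06265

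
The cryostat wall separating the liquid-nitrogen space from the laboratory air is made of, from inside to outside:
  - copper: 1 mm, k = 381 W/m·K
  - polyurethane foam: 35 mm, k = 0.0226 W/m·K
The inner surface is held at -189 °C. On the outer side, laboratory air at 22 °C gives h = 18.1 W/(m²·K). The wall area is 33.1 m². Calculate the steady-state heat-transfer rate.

Q ≈ 4350 W

Using the resistance-network approach (series):
R_copper = L/(kA) = 0.001/(381×33.1) = 7.93×10^-8 K/W
R_polyurethane foam = L/(kA) = 0.035/(0.0226×33.1) = 0.04679 K/W
R_outer film = 1/(h_o·A) = 1/(18.1×33.1) = 0.001669 K/W
R_total = 0.04846 K/W
Q = ΔT / R_total = 211 / 0.04846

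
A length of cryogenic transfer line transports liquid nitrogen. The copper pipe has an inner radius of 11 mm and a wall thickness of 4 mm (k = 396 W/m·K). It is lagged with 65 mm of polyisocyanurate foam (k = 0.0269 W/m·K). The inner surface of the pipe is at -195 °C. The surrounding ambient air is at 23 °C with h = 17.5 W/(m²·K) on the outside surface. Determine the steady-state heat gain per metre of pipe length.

Per-layer cylindrical resistances, series-summed:
R_copper pipe wall = ln(15/11)/(2π×396×1) = 1.247×10^-4 K/W
R_polyisocyanurate foam = ln(80/15)/(2π×0.0269×1) = 9.904 K/W
R_outer film = 1/(h_o·2πr_oL) = 1/(17.5×2π×0.08×1) = 0.1137 K/W
R_total = 10.02 K/W
Q = ΔT/R_total = 218/10.02

q′ ≈ 21.8 W/m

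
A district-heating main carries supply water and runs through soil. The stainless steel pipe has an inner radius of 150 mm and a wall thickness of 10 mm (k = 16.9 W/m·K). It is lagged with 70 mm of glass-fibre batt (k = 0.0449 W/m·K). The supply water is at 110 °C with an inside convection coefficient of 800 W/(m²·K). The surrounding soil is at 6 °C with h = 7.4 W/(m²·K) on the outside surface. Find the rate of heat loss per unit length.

q′ ≈ 75.3 W/m

Cylindrical conduction, so R = ln(r₂/r₁)/(2πkL) per layer, in series:
R_inner film = 1/(h_i·2πr₁L) = 1/(800×2π×0.15×1) = 0.001326 K/W
R_stainless steel pipe wall = ln(160/150)/(2π×16.9×1) = 6.078×10^-4 K/W
R_glass-fibre batt = ln(230/160)/(2π×0.0449×1) = 1.286 K/W
R_outer film = 1/(h_o·2πr_oL) = 1/(7.4×2π×0.23×1) = 0.09351 K/W
R_total = 1.382 K/W
Q = ΔT/R_total = 104/1.382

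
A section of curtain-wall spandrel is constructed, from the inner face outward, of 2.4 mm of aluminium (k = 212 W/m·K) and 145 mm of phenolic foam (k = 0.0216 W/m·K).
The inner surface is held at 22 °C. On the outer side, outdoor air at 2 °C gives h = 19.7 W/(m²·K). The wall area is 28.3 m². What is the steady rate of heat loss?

Using the resistance-network approach (series):
R_aluminium = L/(kA) = 0.0024/(212×28.3) = 4×10^-7 K/W
R_phenolic foam = L/(kA) = 0.145/(0.0216×28.3) = 0.2372 K/W
R_outer film = 1/(h_o·A) = 1/(19.7×28.3) = 0.001794 K/W
R_total = 0.239 K/W
Q = ΔT / R_total = 20 / 0.239

Q ≈ 83.7 W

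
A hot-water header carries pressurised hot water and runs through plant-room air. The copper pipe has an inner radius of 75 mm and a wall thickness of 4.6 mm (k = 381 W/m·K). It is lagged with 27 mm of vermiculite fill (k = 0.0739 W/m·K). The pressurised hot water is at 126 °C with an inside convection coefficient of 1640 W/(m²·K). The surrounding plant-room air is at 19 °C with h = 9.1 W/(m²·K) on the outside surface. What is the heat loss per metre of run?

Cylindrical conduction, so R = ln(r₂/r₁)/(2πkL) per layer, in series:
R_inner film = 1/(h_i·2πr₁L) = 1/(1640×2π×0.075×1) = 0.001294 K/W
R_copper pipe wall = ln(79.6/75)/(2π×381×1) = 2.487×10^-5 K/W
R_vermiculite fill = ln(106.6/79.6)/(2π×0.0739×1) = 0.629 K/W
R_outer film = 1/(h_o·2πr_oL) = 1/(9.1×2π×0.1066×1) = 0.1641 K/W
R_total = 0.7944 K/W
Q = ΔT/R_total = 107/0.7944

q′ ≈ 135 W/m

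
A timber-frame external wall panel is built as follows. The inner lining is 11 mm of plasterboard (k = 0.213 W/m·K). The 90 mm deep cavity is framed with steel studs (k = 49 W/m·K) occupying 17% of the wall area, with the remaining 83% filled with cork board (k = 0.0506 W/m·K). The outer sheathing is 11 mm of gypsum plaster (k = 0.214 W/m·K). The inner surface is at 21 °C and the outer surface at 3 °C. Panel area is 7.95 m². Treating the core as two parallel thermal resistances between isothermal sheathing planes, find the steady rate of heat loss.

Sheathing layers in series; stud and cavity paths in parallel between them.
R_inner = 0.011/(0.213×7.95) = 0.006496 K/W
R_stud  = 0.09/(49×0.17×7.95) = 0.001359 K/W
R_cav   = 0.09/(0.0506×0.83×7.95) = 0.2696 K/W
1/R_core = 1/R_stud + 1/R_cav → R_core = 0.001352 K/W
R_outer = 0.011/(0.214×7.95) = 0.006466 K/W
R_total = 0.01431 K/W
Q = ΔT/R_total = 18/0.01431

Q ≈ 1260 W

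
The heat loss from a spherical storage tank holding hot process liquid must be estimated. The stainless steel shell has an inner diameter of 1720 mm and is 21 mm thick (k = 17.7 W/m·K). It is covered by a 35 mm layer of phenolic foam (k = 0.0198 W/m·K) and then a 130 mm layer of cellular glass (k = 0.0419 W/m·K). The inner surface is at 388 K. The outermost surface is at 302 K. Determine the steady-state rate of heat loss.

Each spherical layer contributes R = (1/r_i − 1/r_o)/(4πk):
R_stainless steel shell = (1/0.86 − 1/0.881)/(4π×17.7) = 1.246×10^-4 K/W
R_phenolic foam = (1/0.881 − 1/0.916)/(4π×0.0198) = 0.1743 K/W
R_cellular glass = (1/0.916 − 1/1.046)/(4π×0.0419) = 0.2577 K/W
R_total = 0.4321 K/W
Q = ΔT/R_total = 86/0.4321

Q ≈ 199 W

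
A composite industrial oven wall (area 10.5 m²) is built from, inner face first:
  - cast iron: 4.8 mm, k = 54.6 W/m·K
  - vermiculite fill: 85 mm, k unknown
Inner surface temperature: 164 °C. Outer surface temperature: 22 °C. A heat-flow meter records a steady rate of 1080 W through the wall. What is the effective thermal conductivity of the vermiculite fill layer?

Using the resistance-network approach (series):
R_cast iron = L/(kA) = 0.0048/(54.6×10.5) = 8.373×10^-6 K/W
Sum of known resistances R_other = 8.373×10^-6 K/W
Total R = ΔT/Q = 142/1080 = 0.1315 K/W
R_vermiculite fill = R_total − R_other = 0.1315 K/W
k = L/(R·A) = 0.085/(0.1315×10.5)

k ≈ 0.0616 W/(m·K)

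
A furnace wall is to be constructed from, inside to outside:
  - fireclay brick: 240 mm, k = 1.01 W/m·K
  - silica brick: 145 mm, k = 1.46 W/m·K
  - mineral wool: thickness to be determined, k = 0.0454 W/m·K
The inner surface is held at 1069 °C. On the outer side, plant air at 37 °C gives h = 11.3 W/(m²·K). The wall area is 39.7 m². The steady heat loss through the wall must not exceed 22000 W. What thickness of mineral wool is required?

Model the wall as resistances in series:
R_fireclay brick = L/(kA) = 0.24/(1.01×39.7) = 0.005985 K/W
R_silica brick = L/(kA) = 0.145/(1.46×39.7) = 0.002502 K/W
R_outer film = 1/(h_o·A) = 1/(11.3×39.7) = 0.002229 K/W
Sum of the known resistances R_other = 0.01072 K/W
Required total resistance R_tot = ΔT/Q_allow = 1032/22000 = 0.04691 K/W
R_mineral wool = R_tot − R_other = 0.03619 K/W
L = R·k·A = 0.03619×0.0454×39.7

L ≈ 65.2 mm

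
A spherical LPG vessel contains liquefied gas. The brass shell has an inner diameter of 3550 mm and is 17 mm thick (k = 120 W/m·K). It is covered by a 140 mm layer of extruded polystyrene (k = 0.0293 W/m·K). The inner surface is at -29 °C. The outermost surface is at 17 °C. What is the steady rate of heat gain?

Q ≈ 419 W

Each spherical layer contributes R = (1/r_i − 1/r_o)/(4πk):
R_brass shell = (1/1.775 − 1/1.792)/(4π×120) = 3.544×10^-6 K/W
R_extruded polystyrene = (1/1.792 − 1/1.932)/(4π×0.0293) = 0.1098 K/W
R_total = 0.1098 K/W
Q = ΔT/R_total = 46/0.1098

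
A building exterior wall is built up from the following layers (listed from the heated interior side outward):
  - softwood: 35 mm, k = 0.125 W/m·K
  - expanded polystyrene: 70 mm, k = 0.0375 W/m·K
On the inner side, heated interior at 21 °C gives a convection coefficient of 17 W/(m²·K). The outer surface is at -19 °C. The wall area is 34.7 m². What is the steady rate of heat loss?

Q ≈ 629 W

Using the resistance-network approach (series):
R_inner film = 1/(h_i·A) = 1/(17×34.7) = 0.001695 K/W
R_softwood = L/(kA) = 0.035/(0.125×34.7) = 0.008069 K/W
R_expanded polystyrene = L/(kA) = 0.07/(0.0375×34.7) = 0.05379 K/W
R_total = 0.06356 K/W
Q = ΔT / R_total = 40 / 0.06356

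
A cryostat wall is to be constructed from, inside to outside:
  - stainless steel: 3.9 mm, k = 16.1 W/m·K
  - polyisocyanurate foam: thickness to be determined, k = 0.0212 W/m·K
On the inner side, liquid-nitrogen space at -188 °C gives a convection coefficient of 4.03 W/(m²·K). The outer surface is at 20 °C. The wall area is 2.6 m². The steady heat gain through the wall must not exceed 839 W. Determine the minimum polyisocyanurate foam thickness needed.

Model the wall as resistances in series:
R_inner film = 1/(h_i·A) = 1/(4.03×2.6) = 0.09544 K/W
R_stainless steel = L/(kA) = 0.0039/(16.1×2.6) = 9.317×10^-5 K/W
Sum of the known resistances R_other = 0.09553 K/W
Required total resistance R_tot = ΔT/Q_allow = 208/839 = 0.2479 K/W
R_polyisocyanurate foam = R_tot − R_other = 0.1524 K/W
L = R·k·A = 0.1524×0.0212×2.6

L ≈ 8.4 mm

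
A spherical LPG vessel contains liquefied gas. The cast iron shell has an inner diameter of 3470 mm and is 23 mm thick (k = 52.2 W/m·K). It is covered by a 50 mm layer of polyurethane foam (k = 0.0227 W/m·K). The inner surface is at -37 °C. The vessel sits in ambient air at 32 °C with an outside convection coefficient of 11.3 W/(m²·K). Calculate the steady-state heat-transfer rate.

Q ≈ 1200 W

For a spherical shell R = (1/r₁ − 1/r₂)/(4πk); film R = 1/(h·4πr²). In series:
R_cast iron shell = (1/1.735 − 1/1.758)/(4π×52.2) = 1.15×10^-5 K/W
R_polyurethane foam = (1/1.758 − 1/1.808)/(4π×0.0227) = 0.05515 K/W
R_outer film = 1/(h·4πr_o²) = 1/(11.3×4π×1.808²) = 0.002154 K/W
R_total = 0.05731 K/W
Q = ΔT/R_total = 69/0.05731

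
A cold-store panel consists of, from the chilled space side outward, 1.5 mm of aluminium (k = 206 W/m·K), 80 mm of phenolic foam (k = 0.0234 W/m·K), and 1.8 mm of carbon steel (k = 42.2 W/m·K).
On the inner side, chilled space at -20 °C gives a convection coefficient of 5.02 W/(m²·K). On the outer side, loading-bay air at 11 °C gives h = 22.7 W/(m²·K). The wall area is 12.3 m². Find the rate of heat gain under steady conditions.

Q ≈ 104 W

Model the wall as resistances in series:
R_inner film = 1/(h_i·A) = 1/(5.02×12.3) = 0.0162 K/W
R_aluminium = L/(kA) = 0.0015/(206×12.3) = 5.92×10^-7 K/W
R_phenolic foam = L/(kA) = 0.08/(0.0234×12.3) = 0.278 K/W
R_carbon steel = L/(kA) = 0.0018/(42.2×12.3) = 3.468×10^-6 K/W
R_outer film = 1/(h_o·A) = 1/(22.7×12.3) = 0.003582 K/W
R_total = 0.2977 K/W
Q = ΔT / R_total = 31 / 0.2977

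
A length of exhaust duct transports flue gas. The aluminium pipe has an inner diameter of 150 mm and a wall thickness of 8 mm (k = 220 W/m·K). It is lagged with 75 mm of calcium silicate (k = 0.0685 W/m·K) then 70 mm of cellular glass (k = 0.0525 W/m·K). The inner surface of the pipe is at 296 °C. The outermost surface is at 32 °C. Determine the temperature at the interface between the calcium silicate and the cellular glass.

T ≈ 145 °C

Per-layer cylindrical resistances, series-summed:
R_aluminium pipe wall = ln(83/75)/(2π×220×1) = 7.332×10^-5 K/W
R_calcium silicate = ln(158/83)/(2π×0.0685×1) = 1.496 K/W
R_cellular glass = ln(228/158)/(2π×0.0525×1) = 1.112 K/W
R_total = 2.608 K/W
Q = ΔT/R_total = 264/2.608
Q = 101 W/m
T_interface = T_inner − Q·ΣR(inner→interface) = 296 − 101×1.496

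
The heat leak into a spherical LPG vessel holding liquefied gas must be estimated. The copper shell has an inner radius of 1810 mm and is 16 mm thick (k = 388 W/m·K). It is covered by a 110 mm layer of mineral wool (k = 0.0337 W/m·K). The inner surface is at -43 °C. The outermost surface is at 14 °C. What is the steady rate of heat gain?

Q ≈ 776 W

Radial (spherical) resistances in series:
R_copper shell = (1/1.81 − 1/1.826)/(4π×388) = 9.929×10^-7 K/W
R_mineral wool = (1/1.826 − 1/1.936)/(4π×0.0337) = 0.07348 K/W
R_total = 0.07348 K/W
Q = ΔT/R_total = 57/0.07348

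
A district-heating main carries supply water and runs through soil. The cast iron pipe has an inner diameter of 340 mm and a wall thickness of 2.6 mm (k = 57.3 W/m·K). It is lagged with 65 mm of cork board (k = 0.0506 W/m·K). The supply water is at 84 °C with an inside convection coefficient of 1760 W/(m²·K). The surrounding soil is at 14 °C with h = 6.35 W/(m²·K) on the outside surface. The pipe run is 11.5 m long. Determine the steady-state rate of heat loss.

Q ≈ 724 W

For a radial system each layer contributes R = ln(r_out/r_in)/(2πkL); films add R = 1/(hA).
R_inner film = 1/(h_i·2πr₁L) = 1/(1760×2π×0.17×11.5) = 4.626×10^-5 K/W
R_cast iron pipe wall = ln(172.6/170)/(2π×57.3×11.5) = 3.666×10^-6 K/W
R_cork board = ln(237.6/172.6)/(2π×0.0506×11.5) = 0.08742 K/W
R_outer film = 1/(h_o·2πr_oL) = 1/(6.35×2π×0.2376×11.5) = 0.009173 K/W
R_total = 0.09664 K/W
Q = ΔT/R_total = 70/0.09664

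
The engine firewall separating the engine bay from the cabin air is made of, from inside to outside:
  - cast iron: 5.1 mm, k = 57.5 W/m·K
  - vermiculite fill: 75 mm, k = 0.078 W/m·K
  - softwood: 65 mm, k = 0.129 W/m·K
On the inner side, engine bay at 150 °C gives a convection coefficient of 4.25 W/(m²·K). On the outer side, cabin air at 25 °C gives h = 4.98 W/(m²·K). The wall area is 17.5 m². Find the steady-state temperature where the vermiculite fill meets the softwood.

Series thermal resistances:
R_inner film = 1/(h_i·A) = 1/(4.25×17.5) = 0.01345 K/W
R_cast iron = L/(kA) = 0.0051/(57.5×17.5) = 5.068×10^-6 K/W
R_vermiculite fill = L/(kA) = 0.075/(0.078×17.5) = 0.05495 K/W
R_softwood = L/(kA) = 0.065/(0.129×17.5) = 0.02879 K/W
R_outer film = 1/(h_o·A) = 1/(4.98×17.5) = 0.01147 K/W
R_total = 0.1087 K/W;  Q = ΔT/R_total = 125/0.1087 = 1150 W
T_interface = T_inner − Q·ΣR(inner→interface) = 150 − 1150×0.0684

T ≈ 71.3 °C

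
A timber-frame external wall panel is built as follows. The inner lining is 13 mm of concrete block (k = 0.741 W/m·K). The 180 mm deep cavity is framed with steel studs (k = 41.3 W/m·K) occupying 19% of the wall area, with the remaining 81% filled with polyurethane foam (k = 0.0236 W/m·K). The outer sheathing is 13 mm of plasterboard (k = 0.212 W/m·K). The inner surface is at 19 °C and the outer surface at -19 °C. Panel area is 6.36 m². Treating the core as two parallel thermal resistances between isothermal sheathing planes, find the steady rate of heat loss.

Sheathing layers in series; stud and cavity paths in parallel between them.
R_inner = 0.013/(0.741×6.36) = 0.002758 K/W
R_stud  = 0.18/(41.3×0.19×6.36) = 0.003607 K/W
R_cav   = 0.18/(0.0236×0.81×6.36) = 1.481 K/W
1/R_core = 1/R_stud + 1/R_cav → R_core = 0.003598 K/W
R_outer = 0.013/(0.212×6.36) = 0.009642 K/W
R_total = 0.016 K/W
Q = ΔT/R_total = 38/0.016

Q ≈ 2380 W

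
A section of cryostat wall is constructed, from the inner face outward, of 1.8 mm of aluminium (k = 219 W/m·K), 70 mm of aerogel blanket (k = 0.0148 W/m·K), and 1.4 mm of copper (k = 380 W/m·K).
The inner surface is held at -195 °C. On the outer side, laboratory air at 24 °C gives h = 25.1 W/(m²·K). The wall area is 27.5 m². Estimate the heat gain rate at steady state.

Q ≈ 1260 W

Series thermal resistances:
R_aluminium = L/(kA) = 0.0018/(219×27.5) = 2.989×10^-7 K/W
R_aerogel blanket = L/(kA) = 0.07/(0.0148×27.5) = 0.172 K/W
R_copper = L/(kA) = 0.0014/(380×27.5) = 1.34×10^-7 K/W
R_outer film = 1/(h_o·A) = 1/(25.1×27.5) = 0.001449 K/W
R_total = 0.1734 K/W
Q = ΔT / R_total = 219 / 0.1734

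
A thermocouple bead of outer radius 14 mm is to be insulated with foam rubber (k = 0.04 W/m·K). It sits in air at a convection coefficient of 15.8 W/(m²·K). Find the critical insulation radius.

r_cr ≈ 5.06 mm

For a sphere r_cr = 2k/h = 2×0.04/15.8
r_cr = 5.06 mm; since the bare radius (14 mm) is above r_cr, any added insulation will reduce heat loss.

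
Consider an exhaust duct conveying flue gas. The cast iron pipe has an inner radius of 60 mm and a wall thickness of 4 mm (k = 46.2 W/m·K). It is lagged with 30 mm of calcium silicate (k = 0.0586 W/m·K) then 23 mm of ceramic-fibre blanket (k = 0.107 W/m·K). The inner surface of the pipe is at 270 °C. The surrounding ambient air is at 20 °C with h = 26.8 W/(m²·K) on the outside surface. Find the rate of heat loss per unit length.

q′ ≈ 176 W/m

Radial resistances (cylindrical: R_cond = ln(r_o/r_i)/(2πkL), R_conv = 1/(h·2πrL)):
R_cast iron pipe wall = ln(64/60)/(2π×46.2×1) = 2.223×10^-4 K/W
R_calcium silicate = ln(94/64)/(2π×0.0586×1) = 1.044 K/W
R_ceramic-fibre blanket = ln(117/94)/(2π×0.107×1) = 0.3256 K/W
R_outer film = 1/(h_o·2πr_oL) = 1/(26.8×2π×0.117×1) = 0.05076 K/W
R_total = 1.421 K/W
Q = ΔT/R_total = 250/1.421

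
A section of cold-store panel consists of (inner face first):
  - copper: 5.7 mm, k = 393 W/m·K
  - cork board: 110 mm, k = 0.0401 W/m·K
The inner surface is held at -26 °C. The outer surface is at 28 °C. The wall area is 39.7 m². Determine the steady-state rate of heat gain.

Treating each layer as a thermal resistance in series:
R_copper = L/(kA) = 0.0057/(393×39.7) = 3.653×10^-7 K/W
R_cork board = L/(kA) = 0.11/(0.0401×39.7) = 0.0691 K/W
R_total = 0.0691 K/W
Q = ΔT / R_total = 54 / 0.0691

Q ≈ 782 W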